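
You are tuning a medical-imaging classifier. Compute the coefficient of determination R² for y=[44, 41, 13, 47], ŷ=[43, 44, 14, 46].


ȳ = 36.25
SS_res = Σ(y-ŷ)² = 12
SS_tot = Σ(y-ȳ)² = 738.75
R² = 1 - SS_res/SS_tot = 1 - 0.0162 = 0.9838

0.9838


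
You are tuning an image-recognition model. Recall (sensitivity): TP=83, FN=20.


Recall = TP/(TP+FN)
= 83/(83+20)
= 83/103 = 80.58%

80.58%


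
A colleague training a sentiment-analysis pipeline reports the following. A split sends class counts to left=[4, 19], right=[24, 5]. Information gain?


Parent = [28, 24], H_parent = 0.9957
H_left = 0.6666 (n=23), H_right = 0.6632 (n=29)
H_children = (23/52)·0.6666 + (29/52)·0.6632 = 0.6647
IG = 0.9957 - 0.6647 = 0.331

0.331


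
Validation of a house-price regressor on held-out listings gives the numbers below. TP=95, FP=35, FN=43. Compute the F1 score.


Precision = 95/130 = 0.7308
Recall = 95/138 = 0.6884
F1 = 2·P·R/(P+R) = 2·TP/(2·TP+FP+FN) = 190/(190+35+43) = 190/268 = 0.709

0.709


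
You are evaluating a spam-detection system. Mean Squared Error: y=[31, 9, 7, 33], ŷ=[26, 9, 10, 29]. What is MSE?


Squared errors: (31-26)²=25, (9-9)²=0, (7-10)²=9, (33-29)²=16
Sum = 50
MSE = 50/4 = 25/2

25/2


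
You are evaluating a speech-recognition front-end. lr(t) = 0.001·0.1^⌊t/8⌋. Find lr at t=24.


n_drops = ⌊24/8⌋ = 3
lr = 0.001·0.1^3 = 0.001·0.001 = 0.000001

0.000001


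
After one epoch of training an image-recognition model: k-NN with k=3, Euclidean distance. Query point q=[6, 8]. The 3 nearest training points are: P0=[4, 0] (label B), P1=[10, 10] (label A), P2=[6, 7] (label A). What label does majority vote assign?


d(q,P0) = 8.2462  (label B)
d(q,P1) = 4.4721  (label A)
d(q,P2) = 1.0  (label A)
Votes: A=2, B=1
Majority → A

A


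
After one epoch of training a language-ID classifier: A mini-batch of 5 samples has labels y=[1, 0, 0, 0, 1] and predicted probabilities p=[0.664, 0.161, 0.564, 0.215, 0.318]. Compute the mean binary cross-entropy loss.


L[0] = -ln(0.664) = 0.4095
L[1] = -ln(1-0.161) = -ln(0.839) = 0.1755
L[2] = -ln(1-0.564) = -ln(0.436) = 0.8301
L[3] = -ln(1-0.215) = -ln(0.785) = 0.2421
L[4] = -ln(0.318) = 1.1457
mean = (0.4095 + 0.1755 + 0.8301 + 0.2421 + 1.1457)/5 = 0.5606

0.5606


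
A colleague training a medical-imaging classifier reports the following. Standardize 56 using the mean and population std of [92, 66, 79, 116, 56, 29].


μ = 73, σ = 27.4469
z = (56 - 73)/27.4469 = -0.6194

-0.6194


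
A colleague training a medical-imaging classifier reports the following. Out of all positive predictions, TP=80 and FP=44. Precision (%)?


Precision = TP/(TP+FP)
= 80/(80+44)
= 80/124 = 64.52%

64.52%


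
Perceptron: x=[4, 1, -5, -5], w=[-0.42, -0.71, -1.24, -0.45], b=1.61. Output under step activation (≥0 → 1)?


z = (4)·(-0.42) + (1)·(-0.71) + (-5)·(-1.24) + (-5)·(-0.45) + 1.61
  = 7.67
step(z) = 1 (z≥0)

1


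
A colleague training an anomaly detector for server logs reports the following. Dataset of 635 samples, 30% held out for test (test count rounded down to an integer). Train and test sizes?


Test = ⌊635·30/100⌋ = 190
Train = 635 - 190 = 445

Train: 445, Test: 190


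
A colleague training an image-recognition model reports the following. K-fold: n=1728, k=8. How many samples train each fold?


Fold size = 1728/8 = 216
Training per fold = 1728 - 216 = 1512

1512


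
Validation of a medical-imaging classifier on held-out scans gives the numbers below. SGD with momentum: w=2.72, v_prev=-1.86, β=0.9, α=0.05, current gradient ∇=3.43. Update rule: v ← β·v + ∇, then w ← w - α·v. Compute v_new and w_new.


v_new = 0.9·-1.86 + 3.43 = -1.674 + 3.43 = 1.756
w_new = 2.72 - 0.05·1.756 = 2.72 - 0.0878 = 2.6322

v_new=1.756, w_new=2.6322


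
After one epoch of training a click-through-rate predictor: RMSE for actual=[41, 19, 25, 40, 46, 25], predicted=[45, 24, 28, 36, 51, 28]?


MSE = 100/6 = 16.6667
RMSE = √(100/6) = 4.0825

4.0825


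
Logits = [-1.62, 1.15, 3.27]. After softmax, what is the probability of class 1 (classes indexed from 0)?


Exponentials: e^-1.62=0.1979, e^1.15=3.1582, e^3.27=26.3113
Sum = 29.6674
Softmax = [0.0067, 0.1065, 0.8869]
p[1] = 3.1582/29.6674 = 0.1065

0.1065


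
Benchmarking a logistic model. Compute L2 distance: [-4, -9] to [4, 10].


d = √((-4-4)² + (-9-10)²)
  = √(64 + 361)
  = √425 = 20.6155

20.6155


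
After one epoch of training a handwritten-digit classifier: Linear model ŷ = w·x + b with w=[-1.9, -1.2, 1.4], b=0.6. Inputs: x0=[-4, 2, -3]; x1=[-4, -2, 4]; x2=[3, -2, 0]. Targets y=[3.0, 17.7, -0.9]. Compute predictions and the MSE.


ŷ0 = (-1.9)·(-4) + (-1.2)·(2) + (1.4)·(-3) + 0.6 = 1.6
ŷ1 = (-1.9)·(-4) + (-1.2)·(-2) + (1.4)·(4) + 0.6 = 16.2
ŷ2 = (-1.9)·(3) + (-1.2)·(-2) + (1.4)·(0) + 0.6 = -2.7
errors² = [1.96, 2.25, 3.24]
MSE = 7.4500/3 = 2.4833

2.4833


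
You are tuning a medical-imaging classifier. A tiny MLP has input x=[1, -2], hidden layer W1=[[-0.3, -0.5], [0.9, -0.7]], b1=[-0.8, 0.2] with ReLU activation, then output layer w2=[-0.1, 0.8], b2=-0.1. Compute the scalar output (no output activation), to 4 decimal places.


z1[0] = (-0.3)·(1) + (-0.5)·(-2) - 0.8 = -0.1
z1[1] = (0.9)·(1) + (-0.7)·(-2) + 0.2 = 2.5
h = ReLU(z1) = [0.0, 2.5]
output = (-0.1)·(0.0) + (0.8)·(2.5) - 0.1 = 1.9

1.9


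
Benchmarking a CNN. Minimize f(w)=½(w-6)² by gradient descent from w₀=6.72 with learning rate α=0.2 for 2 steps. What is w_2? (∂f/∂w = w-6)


step 1: grad = 6.72-6 = 0.72; w = 6.72 - 0.2·(0.72) = 6.576
step 2: grad = 6.576-6 = 0.576; w = 6.576 - 0.2·(0.576) = 6.4608

6.4608


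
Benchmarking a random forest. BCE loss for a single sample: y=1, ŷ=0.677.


BCE = -[y·ln(p) + (1-y)·ln(1-p)]
= -1·ln(0.677) - 0
= -ln(0.677) = 0.3901

0.3901


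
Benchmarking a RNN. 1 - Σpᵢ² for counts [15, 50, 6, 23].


Probabilities: [15/94, 50/94, 6/94, 23/94] ≈ [0.1596, 0.5319, 0.0638, 0.2447]
Σpᵢ² = (225 + 2500 + 36 + 529)/94² = 3290/8836
Gini = 1 - Σpᵢ² = 1 - 3290/8836 = 0.6277

0.6277


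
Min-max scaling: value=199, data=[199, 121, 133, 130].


min=121, max=199
(199-121)/(199-121) = 78/78 = 1.0

1.0


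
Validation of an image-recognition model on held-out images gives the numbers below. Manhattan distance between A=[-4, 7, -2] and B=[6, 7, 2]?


d = |-4-6| + |7-7| + |-2-2|
  = 10 + 0 + 4
  = 14

14


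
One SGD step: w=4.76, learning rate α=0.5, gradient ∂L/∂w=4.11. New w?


w_new = w - α·∇
= 4.76 - 0.5·4.11
= 4.76 - 2.055
= 2.705

2.705


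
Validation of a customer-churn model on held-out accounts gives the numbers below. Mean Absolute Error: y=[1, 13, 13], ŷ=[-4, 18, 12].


Absolute errors: |1+ 4|=5, |13-18|=5, |13-12|=1
Sum = 11
MAE = 11/3 = 11/3

11/3


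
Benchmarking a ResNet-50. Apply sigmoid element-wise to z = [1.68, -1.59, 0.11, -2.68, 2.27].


σ(1.68) = 1/(1+e^-1.68) = 0.8429
σ(-1.59) = 1/(1+e^1.59) = 0.1694
σ(0.11) = 1/(1+e^-0.11) = 0.5275
σ(-2.68) = 1/(1+e^2.68) = 0.0642
σ(2.27) = 1/(1+e^-2.27) = 0.9064
result = [0.8429, 0.1694, 0.5275, 0.0642, 0.9064]

[0.8429, 0.1694, 0.5275, 0.0642, 0.9064]


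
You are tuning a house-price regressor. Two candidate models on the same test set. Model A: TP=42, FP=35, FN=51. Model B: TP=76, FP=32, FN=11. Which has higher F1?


Model A: P=42/77=0.5455, R=42/93=0.4516, F1=2PR/(P+R)=2TP/(2TP+FP+FN)=84/170=0.4941
Model B: P=76/108=0.7037, R=76/87=0.8736, F1=2PR/(P+R)=2TP/(2TP+FP+FN)=152/195=0.7795
0.4941 < 0.7795 → Model B

Model B


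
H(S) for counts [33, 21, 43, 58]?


Probabilities: [33/155, 21/155, 43/155, 58/155] ≈ [0.2129, 0.1355, 0.2774, 0.3742]
H = -((33/155)·log₂(33/155) + (21/155)·log₂(21/155) + (43/155)·log₂(43/155) + (58/155)·log₂(58/155))
  = 1.9097 bits

1.9097 bits


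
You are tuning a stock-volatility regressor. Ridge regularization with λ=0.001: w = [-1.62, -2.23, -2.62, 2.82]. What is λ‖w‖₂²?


‖w‖₂² = (-1.62)² + (-2.23)² + (-2.62)² + (2.82)²
     = 2.6244 + 4.9729 + 6.8644 + 7.9524
     = 22.4141
λ·‖w‖₂² = 0.001·22.4141 = 0.022414

0.022414


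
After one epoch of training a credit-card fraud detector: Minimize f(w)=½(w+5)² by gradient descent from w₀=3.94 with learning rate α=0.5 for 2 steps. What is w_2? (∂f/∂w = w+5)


step 1: grad = 3.94+5 = 8.94; w = 3.94 - 0.5·(8.94) = -0.53
step 2: grad = -0.53+5 = 4.47; w = -0.53 - 0.5·(4.47) = -2.765

-2.765


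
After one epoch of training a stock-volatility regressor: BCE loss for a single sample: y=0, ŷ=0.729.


BCE = -[y·ln(p) + (1-y)·ln(1-p)]
= -0 - 1·ln(1-0.729)
= -ln(0.271) = 1.3056

1.3056


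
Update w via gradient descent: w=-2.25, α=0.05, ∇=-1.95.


w_new = w - α·∇
= -2.25 - 0.05·-1.95
= -2.25 + 0.0975
= -2.1525

-2.1525


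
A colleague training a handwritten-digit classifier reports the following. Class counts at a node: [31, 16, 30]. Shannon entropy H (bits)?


Probabilities: [31/77, 16/77, 30/77] ≈ [0.4026, 0.2078, 0.3896]
H = -((31/77)·log₂(31/77) + (16/77)·log₂(16/77) + (30/77)·log₂(30/77))
  = 1.5293 bits

1.5293 bits


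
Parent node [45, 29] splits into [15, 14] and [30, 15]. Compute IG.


Parent = [45, 29], H_parent = 0.966
H_left = 0.9991 (n=29), H_right = 0.9183 (n=45)
H_children = (29/74)·0.9991 + (45/74)·0.9183 = 0.95
IG = 0.966 - 0.95 = 0.016

0.016


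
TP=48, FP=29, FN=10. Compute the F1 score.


Precision = 48/77 = 0.6234
Recall = 48/58 = 0.8276
F1 = 2·P·R/(P+R) = 2·TP/(2·TP+FP+FN) = 96/(96+29+10) = 96/135 = 0.7111

0.7111


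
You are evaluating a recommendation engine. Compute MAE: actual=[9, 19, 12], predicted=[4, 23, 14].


Absolute errors: |9-4|=5, |19-23|=4, |12-14|=2
Sum = 11
MAE = 11/3 = 11/3

11/3


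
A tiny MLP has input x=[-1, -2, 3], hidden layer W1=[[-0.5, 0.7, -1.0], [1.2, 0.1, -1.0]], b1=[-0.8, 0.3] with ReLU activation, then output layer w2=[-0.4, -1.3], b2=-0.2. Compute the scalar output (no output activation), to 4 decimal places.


z1[0] = (-0.5)·(-1) + (0.7)·(-2) + (-1.0)·(3) - 0.8 = -4.7
z1[1] = (1.2)·(-1) + (0.1)·(-2) + (-1.0)·(3) + 0.3 = -4.1
h = ReLU(z1) = [0.0, 0.0]
output = (-0.4)·(0.0) + (-1.3)·(0.0) - 0.2 = -0.2

-0.2


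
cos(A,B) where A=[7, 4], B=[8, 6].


A·B = 7·8 + 4·6 = 80
‖A‖ = √65 = 8.0623, ‖B‖ = √100 = 10
cos = 80/(√65·√100) = 80/√6500 = 0.9923

0.9923


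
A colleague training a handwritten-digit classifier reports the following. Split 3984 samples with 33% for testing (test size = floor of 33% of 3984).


Test = ⌊3984·33/100⌋ = 1314
Train = 3984 - 1314 = 2670

Train: 2670, Test: 1314


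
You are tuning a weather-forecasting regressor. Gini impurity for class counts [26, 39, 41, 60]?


Probabilities: [26/166, 39/166, 41/166, 60/166] ≈ [0.1566, 0.2349, 0.247, 0.3614]
Σpᵢ² = (676 + 1521 + 1681 + 3600)/166² = 7478/27556
Gini = 1 - Σpᵢ² = 1 - 7478/27556 = 0.7286

0.7286


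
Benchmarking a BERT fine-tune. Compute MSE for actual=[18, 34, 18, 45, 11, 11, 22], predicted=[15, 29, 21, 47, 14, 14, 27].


Squared errors: (18-15)²=9, (34-29)²=25, (18-21)²=9, (45-47)²=4, (11-14)²=9, (11-14)²=9, (22-27)²=25
Sum = 90
MSE = 90/7 = 90/7

90/7


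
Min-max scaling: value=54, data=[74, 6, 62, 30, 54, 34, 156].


min=6, max=156
(54-6)/(156-6) = 48/150 = 0.32

0.32


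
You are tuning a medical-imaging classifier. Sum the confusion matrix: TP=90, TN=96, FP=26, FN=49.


Total = TP + TN + FP + FN
= 90 + 96 + 26 + 49
= 261
(Predicted positive: 116, predicted negative: 145)

261


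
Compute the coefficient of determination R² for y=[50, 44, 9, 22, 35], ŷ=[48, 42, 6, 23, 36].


ȳ = 32
SS_res = Σ(y-ŷ)² = 19
SS_tot = Σ(y-ȳ)² = 1106
R² = 1 - SS_res/SS_tot = 1 - 0.0172 = 0.9828

0.9828


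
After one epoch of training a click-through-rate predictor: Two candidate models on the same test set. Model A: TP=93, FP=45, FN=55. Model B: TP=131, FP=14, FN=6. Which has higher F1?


Model A: P=93/138=0.6739, R=93/148=0.6284, F1=2PR/(P+R)=2TP/(2TP+FP+FN)=186/286=0.6503
Model B: P=131/145=0.9034, R=131/137=0.9562, F1=2PR/(P+R)=2TP/(2TP+FP+FN)=262/282=0.9291
0.6503 < 0.9291 → Model B

Model B


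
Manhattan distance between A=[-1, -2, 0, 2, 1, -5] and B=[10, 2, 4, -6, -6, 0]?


d = |-1-10| + |-2-2| + |0-4| + |2+ 6| + |1+ 6| + |-5-0|
  = 11 + 4 + 4 + 8 + 7 + 5
  = 39

39


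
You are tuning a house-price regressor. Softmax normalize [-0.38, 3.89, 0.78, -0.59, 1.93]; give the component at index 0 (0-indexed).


Exponentials: e^-0.38=0.6839, e^3.89=48.9109, e^0.78=2.1815, e^-0.59=0.5543, e^1.93=6.8895
Sum = 59.2201
Softmax = [0.0115, 0.8259, 0.0368, 0.0094, 0.1163]
p[0] = 0.6839/59.2201 = 0.0115

0.0115


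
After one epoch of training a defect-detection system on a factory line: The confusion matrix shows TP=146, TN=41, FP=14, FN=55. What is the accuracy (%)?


Accuracy = (TP+TN)/(TP+TN+FP+FN)
= (146+41)/(256)
= 187/256 = 73.05%

73.05%


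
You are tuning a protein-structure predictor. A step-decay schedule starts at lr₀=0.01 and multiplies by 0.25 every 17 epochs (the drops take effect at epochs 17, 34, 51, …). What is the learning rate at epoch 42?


n_drops = ⌊42/17⌋ = 2
lr = 0.01·0.25^2 = 0.01·0.0625 = 0.000625

0.000625


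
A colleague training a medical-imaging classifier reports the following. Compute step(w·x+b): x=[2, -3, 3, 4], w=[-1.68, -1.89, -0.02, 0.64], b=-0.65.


z = (2)·(-1.68) + (-3)·(-1.89) + (3)·(-0.02) + (4)·(0.64) - 0.65
  = 4.16
step(z) = 1 (z≥0)

1


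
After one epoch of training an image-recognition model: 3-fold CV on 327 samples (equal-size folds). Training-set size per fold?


Fold size = 327/3 = 109
Training per fold = 327 - 109 = 218

218


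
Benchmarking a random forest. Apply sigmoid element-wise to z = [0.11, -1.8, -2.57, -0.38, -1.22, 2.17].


σ(0.11) = 1/(1+e^-0.11) = 0.5275
σ(-1.8) = 1/(1+e^1.8) = 0.1419
σ(-2.57) = 1/(1+e^2.57) = 0.0711
σ(-0.38) = 1/(1+e^0.38) = 0.4061
σ(-1.22) = 1/(1+e^1.22) = 0.2279
σ(2.17) = 1/(1+e^-2.17) = 0.8975
result = [0.5275, 0.1419, 0.0711, 0.4061, 0.2279, 0.8975]

[0.5275, 0.1419, 0.0711, 0.4061, 0.2279, 0.8975]


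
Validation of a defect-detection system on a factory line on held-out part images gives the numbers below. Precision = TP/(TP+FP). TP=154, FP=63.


Precision = TP/(TP+FP)
= 154/(154+63)
= 154/217 = 70.97%

70.97%


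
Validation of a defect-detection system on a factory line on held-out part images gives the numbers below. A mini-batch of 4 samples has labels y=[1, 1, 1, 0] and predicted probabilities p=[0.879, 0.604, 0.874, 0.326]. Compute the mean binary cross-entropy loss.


L[0] = -ln(0.879) = 0.129
L[1] = -ln(0.604) = 0.5042
L[2] = -ln(0.874) = 0.1347
L[3] = -ln(1-0.326) = -ln(0.674) = 0.3945
mean = (0.129 + 0.5042 + 0.1347 + 0.3945)/4 = 0.2906

0.2906


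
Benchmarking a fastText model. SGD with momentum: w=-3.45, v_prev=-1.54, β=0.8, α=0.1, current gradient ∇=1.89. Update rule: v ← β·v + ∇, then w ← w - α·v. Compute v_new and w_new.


v_new = 0.8·-1.54 + 1.89 = -1.232 + 1.89 = 0.658
w_new = -3.45 - 0.1·0.658 = -3.45 - 0.0658 = -3.5158

v_new=0.658, w_new=-3.5158


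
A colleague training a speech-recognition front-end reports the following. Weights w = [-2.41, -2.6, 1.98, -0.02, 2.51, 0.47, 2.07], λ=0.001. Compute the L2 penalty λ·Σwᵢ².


‖w‖₂² = (-2.41)² + (-2.6)² + (1.98)² + (-0.02)² + (2.51)² + (0.47)² + (2.07)²
     = 5.8081 + 6.76 + 3.9204 + 0.0004 + 6.3001 + 0.2209 + 4.2849
     = 27.2948
λ·‖w‖₂² = 0.001·27.2948 = 0.027295

0.027295


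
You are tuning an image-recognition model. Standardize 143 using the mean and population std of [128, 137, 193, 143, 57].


μ = 131.6, σ = 43.6055
z = (143 - 131.6)/43.6055 = 0.2614

0.2614


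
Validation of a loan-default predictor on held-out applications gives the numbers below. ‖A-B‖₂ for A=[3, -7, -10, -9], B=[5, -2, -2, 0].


d = √((3-5)² + (-7+ 2)² + (-10+ 2)² + (-9-0)²)
  = √(4 + 25 + 64 + 81)
  = √174 = 13.1909

13.1909


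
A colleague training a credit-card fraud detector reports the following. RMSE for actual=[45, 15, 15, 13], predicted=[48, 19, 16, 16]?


MSE = 35/4 = 8.75
RMSE = √(35/4) = 2.958

2.958


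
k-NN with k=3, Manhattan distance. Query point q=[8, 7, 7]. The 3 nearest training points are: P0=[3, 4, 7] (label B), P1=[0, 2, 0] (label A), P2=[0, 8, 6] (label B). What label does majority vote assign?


d(q,P0) = 8  (label B)
d(q,P1) = 20  (label A)
d(q,P2) = 10  (label B)
Votes: A=1, B=2
Majority → B

B


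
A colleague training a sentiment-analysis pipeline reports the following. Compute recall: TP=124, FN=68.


Recall = TP/(TP+FN)
= 124/(124+68)
= 124/192 = 64.58%

64.58%


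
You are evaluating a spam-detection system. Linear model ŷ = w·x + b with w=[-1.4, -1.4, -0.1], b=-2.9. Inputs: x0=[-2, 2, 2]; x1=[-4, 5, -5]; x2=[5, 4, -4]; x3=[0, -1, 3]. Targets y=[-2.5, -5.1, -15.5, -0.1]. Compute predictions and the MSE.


ŷ0 = (-1.4)·(-2) + (-1.4)·(2) + (-0.1)·(2) - 2.9 = -3.1
ŷ1 = (-1.4)·(-4) + (-1.4)·(5) + (-0.1)·(-5) - 2.9 = -3.8
ŷ2 = (-1.4)·(5) + (-1.4)·(4) + (-0.1)·(-4) - 2.9 = -15.1
ŷ3 = (-1.4)·(0) + (-1.4)·(-1) + (-0.1)·(3) - 2.9 = -1.8
errors² = [0.36, 1.69, 0.16, 2.89]
MSE = 5.1000/4 = 1.275

1.275


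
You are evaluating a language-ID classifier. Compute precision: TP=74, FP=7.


Precision = TP/(TP+FP)
= 74/(74+7)
= 74/81 = 91.36%

91.36%


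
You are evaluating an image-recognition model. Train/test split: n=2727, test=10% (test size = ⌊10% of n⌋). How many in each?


Test = ⌊2727·10/100⌋ = 272
Train = 2727 - 272 = 2455

Train: 2455, Test: 272


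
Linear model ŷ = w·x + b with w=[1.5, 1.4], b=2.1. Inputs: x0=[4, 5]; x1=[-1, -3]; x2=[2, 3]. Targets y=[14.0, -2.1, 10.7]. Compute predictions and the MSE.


ŷ0 = (1.5)·(4) + (1.4)·(5) + 2.1 = 15.1
ŷ1 = (1.5)·(-1) + (1.4)·(-3) + 2.1 = -3.6
ŷ2 = (1.5)·(2) + (1.4)·(3) + 2.1 = 9.3
errors² = [1.21, 2.25, 1.96]
MSE = 5.4200/3 = 1.8067

1.8067


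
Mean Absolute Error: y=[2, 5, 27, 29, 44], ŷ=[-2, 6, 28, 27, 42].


Absolute errors: |2+ 2|=4, |5-6|=1, |27-28|=1, |29-27|=2, |44-42|=2
Sum = 10
MAE = 10/5 = 2

2


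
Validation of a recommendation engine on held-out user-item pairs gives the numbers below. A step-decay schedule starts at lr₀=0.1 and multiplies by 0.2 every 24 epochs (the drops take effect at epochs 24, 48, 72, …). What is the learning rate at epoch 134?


n_drops = ⌊134/24⌋ = 5
lr = 0.1·0.2^5 = 0.1·0.00032 = 0.000032

0.000032


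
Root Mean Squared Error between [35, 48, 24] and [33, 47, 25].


MSE = 6/3 = 2
RMSE = √(6/3) = 1.4142

1.4142


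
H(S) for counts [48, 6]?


Probabilities: [48/54, 6/54] ≈ [0.8889, 0.1111]
H = -((48/54)·log₂(48/54) + (6/54)·log₂(6/54))
  = 0.5033 bits

0.5033 bits


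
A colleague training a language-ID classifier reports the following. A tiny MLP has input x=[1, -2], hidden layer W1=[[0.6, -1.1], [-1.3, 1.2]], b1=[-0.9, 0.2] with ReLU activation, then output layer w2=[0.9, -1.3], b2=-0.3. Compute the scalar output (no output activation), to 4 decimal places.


z1[0] = (0.6)·(1) + (-1.1)·(-2) - 0.9 = 1.9
z1[1] = (-1.3)·(1) + (1.2)·(-2) + 0.2 = -3.5
h = ReLU(z1) = [1.9, 0.0]
output = (0.9)·(1.9) + (-1.3)·(0.0) - 0.3 = 1.41

1.41


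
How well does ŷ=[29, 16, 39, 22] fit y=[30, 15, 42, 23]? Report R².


ȳ = 27.5
SS_res = Σ(y-ŷ)² = 12
SS_tot = Σ(y-ȳ)² = 393
R² = 1 - SS_res/SS_tot = 1 - 0.0305 = 0.9695

0.9695


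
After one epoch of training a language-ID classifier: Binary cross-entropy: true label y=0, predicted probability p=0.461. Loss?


BCE = -[y·ln(p) + (1-y)·ln(1-p)]
= -0 - 1·ln(1-0.461)
= -ln(0.539) = 0.618

0.618


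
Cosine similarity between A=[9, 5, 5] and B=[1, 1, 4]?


A·B = 9·1 + 5·1 + 5·4 = 34
‖A‖ = √131 = 11.4455, ‖B‖ = √18 = 4.2426
cos = 34/(√131·√18) = 34/√2358 = 0.7002

0.7002


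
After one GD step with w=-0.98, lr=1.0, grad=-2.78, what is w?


w_new = w - α·∇
= -0.98 - 1.0·-2.78
= -0.98 + 2.78
= 1.8

1.8


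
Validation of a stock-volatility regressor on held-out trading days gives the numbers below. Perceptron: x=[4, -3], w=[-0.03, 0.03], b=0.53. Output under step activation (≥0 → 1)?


z = (4)·(-0.03) + (-3)·(0.03) + 0.53
  = 0.32
step(z) = 1 (z≥0)

1


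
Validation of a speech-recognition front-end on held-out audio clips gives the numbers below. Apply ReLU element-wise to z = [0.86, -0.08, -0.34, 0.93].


ReLU(0.86) = max(0, 0.86) = 0.86
ReLU(-0.08) = max(0, -0.08) = 0.0
ReLU(-0.34) = max(0, -0.34) = 0.0
ReLU(0.93) = max(0, 0.93) = 0.93
result = [0.86, 0.0, 0.0, 0.93]

[0.86, 0.0, 0.0, 0.93]


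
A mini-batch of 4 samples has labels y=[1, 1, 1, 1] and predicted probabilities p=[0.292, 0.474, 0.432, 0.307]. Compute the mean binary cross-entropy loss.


L[0] = -ln(0.292) = 1.231
L[1] = -ln(0.474) = 0.7465
L[2] = -ln(0.432) = 0.8393
L[3] = -ln(0.307) = 1.1809
mean = (1.231 + 0.7465 + 0.8393 + 1.1809)/4 = 0.9994

0.9994


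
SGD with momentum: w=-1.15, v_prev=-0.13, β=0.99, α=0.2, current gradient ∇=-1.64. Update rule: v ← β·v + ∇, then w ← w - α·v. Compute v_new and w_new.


v_new = 0.99·-0.13 - 1.64 = -0.1287 - 1.64 = -1.7687
w_new = -1.15 - 0.2·-1.7687 = -1.15 + 0.35374 = -0.79626

v_new=-1.7687, w_new=-0.79626


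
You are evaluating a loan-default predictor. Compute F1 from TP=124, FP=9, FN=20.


Precision = 124/133 = 0.9323
Recall = 124/144 = 0.8611
F1 = 2·P·R/(P+R) = 2·TP/(2·TP+FP+FN) = 248/(248+9+20) = 248/277 = 0.8953

0.8953


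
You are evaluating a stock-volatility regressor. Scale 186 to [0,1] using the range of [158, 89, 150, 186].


min=89, max=186
(186-89)/(186-89) = 97/97 = 1.0

1.0


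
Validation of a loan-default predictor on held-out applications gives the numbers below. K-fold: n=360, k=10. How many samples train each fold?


Fold size = 360/10 = 36
Training per fold = 360 - 36 = 324

324


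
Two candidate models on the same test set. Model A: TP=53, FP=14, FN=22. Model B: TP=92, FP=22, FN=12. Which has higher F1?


Model A: P=53/67=0.791, R=53/75=0.7067, F1=2PR/(P+R)=2TP/(2TP+FP+FN)=106/142=0.7465
Model B: P=92/114=0.807, R=92/104=0.8846, F1=2PR/(P+R)=2TP/(2TP+FP+FN)=184/218=0.844
0.7465 < 0.844 → Model B

Model B


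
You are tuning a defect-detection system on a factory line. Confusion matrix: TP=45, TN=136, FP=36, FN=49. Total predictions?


Total = TP + TN + FP + FN
= 45 + 136 + 36 + 49
= 266
(Predicted positive: 81, predicted negative: 185)

266


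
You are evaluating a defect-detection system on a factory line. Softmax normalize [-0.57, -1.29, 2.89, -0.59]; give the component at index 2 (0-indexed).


Exponentials: e^-0.57=0.5655, e^-1.29=0.2753, e^2.89=17.9933, e^-0.59=0.5543
Sum = 19.3884
Softmax = [0.0292, 0.0142, 0.928, 0.0286]
p[2] = 17.9933/19.3884 = 0.928

0.928


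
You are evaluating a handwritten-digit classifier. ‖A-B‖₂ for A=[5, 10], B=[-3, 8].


d = √((5+ 3)² + (10-8)²)
  = √(64 + 4)
  = √68 = 8.2462

8.2462


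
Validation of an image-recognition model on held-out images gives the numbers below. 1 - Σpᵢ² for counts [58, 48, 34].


Probabilities: [58/140, 48/140, 34/140] ≈ [0.4143, 0.3429, 0.2429]
Σpᵢ² = (3364 + 2304 + 1156)/140² = 6824/19600
Gini = 1 - Σpᵢ² = 1 - 6824/19600 = 0.6518

0.6518


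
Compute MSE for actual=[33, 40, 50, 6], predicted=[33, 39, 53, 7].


Squared errors: (33-33)²=0, (40-39)²=1, (50-53)²=9, (6-7)²=1
Sum = 11
MSE = 11/4 = 11/4

11/4


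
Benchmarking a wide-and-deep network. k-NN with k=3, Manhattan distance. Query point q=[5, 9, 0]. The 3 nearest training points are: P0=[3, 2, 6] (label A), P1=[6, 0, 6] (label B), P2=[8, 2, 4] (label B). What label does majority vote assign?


d(q,P0) = 15  (label A)
d(q,P1) = 16  (label B)
d(q,P2) = 14  (label B)
Votes: A=1, B=2
Majority → B

B


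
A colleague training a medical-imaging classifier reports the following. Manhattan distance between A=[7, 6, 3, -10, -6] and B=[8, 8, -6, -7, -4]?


d = |7-8| + |6-8| + |3+ 6| + |-10+ 7| + |-6+ 4|
  = 1 + 2 + 9 + 3 + 2
  = 17

17


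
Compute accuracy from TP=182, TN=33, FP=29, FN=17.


Accuracy = (TP+TN)/(TP+TN+FP+FN)
= (182+33)/(261)
= 215/261 = 82.38%

82.38%


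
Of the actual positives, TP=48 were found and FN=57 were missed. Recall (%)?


Recall = TP/(TP+FN)
= 48/(48+57)
= 48/105 = 45.71%

45.71%


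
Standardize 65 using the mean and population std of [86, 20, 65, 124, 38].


μ = 66.6, σ = 36.5053
z = (65 - 66.6)/36.5053 = -0.0438

-0.0438


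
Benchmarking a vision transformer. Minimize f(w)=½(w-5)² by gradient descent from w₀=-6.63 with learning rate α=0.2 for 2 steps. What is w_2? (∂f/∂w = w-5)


step 1: grad = -6.63-5 = -11.63; w = -6.63 - 0.2·(-11.63) = -4.304
step 2: grad = -4.304-5 = -9.304; w = -4.304 - 0.2·(-9.304) = -2.4432

-2.4432


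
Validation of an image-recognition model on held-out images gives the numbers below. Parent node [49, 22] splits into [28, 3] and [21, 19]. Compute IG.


Parent = [49, 22], H_parent = 0.893
H_left = 0.4587 (n=31), H_right = 0.9982 (n=40)
H_children = (31/71)·0.4587 + (40/71)·0.9982 = 0.7626
IG = 0.893 - 0.7626 = 0.1304

0.1304


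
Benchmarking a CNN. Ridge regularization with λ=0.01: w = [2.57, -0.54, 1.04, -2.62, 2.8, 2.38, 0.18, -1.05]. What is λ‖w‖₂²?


‖w‖₂² = (2.57)² + (-0.54)² + (1.04)² + (-2.62)² + (2.8)² + (2.38)² + (0.18)² + (-1.05)²
     = 6.6049 + 0.2916 + 1.0816 + 6.8644 + 7.84 + 5.6644 + 0.0324 + 1.1025
     = 29.4818
λ·‖w‖₂² = 0.01·29.4818 = 0.294818

0.294818


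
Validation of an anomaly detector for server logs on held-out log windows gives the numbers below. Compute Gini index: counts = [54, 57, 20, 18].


Probabilities: [54/149, 57/149, 20/149, 18/149] ≈ [0.3624, 0.3826, 0.1342, 0.1208]
Σpᵢ² = (2916 + 3249 + 400 + 324)/149² = 6889/22201
Gini = 1 - Σpᵢ² = 1 - 6889/22201 = 0.6897

0.6897


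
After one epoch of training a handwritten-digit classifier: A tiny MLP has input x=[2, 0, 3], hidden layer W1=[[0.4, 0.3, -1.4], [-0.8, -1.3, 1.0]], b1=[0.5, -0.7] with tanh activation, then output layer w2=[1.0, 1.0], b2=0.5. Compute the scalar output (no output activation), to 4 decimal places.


z1[0] = (0.4)·(2) + (0.3)·(0) + (-1.4)·(3) + 0.5 = -2.9
z1[1] = (-0.8)·(2) + (-1.3)·(0) + (1.0)·(3) - 0.7 = 0.7
h = tanh(z1) = [-0.994, 0.6044]
output = (1.0)·(-0.994) + (1.0)·(0.6044) + 0.5 = 0.1104

0.1104


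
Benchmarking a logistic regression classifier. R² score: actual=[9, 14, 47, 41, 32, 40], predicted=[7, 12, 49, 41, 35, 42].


ȳ = 30.5
SS_res = Σ(y-ŷ)² = 25
SS_tot = Σ(y-ȳ)² = 1209.5
R² = 1 - SS_res/SS_tot = 1 - 0.0207 = 0.9793

0.9793


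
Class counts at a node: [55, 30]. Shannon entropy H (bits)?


Probabilities: [55/85, 30/85] ≈ [0.6471, 0.3529]
H = -((55/85)·log₂(55/85) + (30/85)·log₂(30/85))
  = 0.9367 bits

0.9367 bits


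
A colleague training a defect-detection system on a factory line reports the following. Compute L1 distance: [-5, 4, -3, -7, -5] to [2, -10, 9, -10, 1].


d = |-5-2| + |4+ 10| + |-3-9| + |-7+ 10| + |-5-1|
  = 7 + 14 + 12 + 3 + 6
  = 42

42


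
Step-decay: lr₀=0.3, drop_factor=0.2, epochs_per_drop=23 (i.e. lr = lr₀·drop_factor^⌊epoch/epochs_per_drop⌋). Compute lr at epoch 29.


n_drops = ⌊29/23⌋ = 1
lr = 0.3·0.2^1 = 0.3·0.2 = 0.06

0.06


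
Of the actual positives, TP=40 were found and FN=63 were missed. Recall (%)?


Recall = TP/(TP+FN)
= 40/(40+63)
= 40/103 = 38.83%

38.83%


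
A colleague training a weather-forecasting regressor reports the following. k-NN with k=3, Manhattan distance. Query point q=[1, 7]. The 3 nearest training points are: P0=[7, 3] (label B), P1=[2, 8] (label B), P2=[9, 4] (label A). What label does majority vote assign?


d(q,P0) = 10  (label B)
d(q,P1) = 2  (label B)
d(q,P2) = 11  (label A)
Votes: A=1, B=2
Majority → B

B


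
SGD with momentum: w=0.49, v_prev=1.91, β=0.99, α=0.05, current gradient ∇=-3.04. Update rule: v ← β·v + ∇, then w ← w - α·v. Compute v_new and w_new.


v_new = 0.99·1.91 - 3.04 = 1.8909 - 3.04 = -1.1491
w_new = 0.49 - 0.05·-1.1491 = 0.49 + 0.057455 = 0.547455

v_new=-1.1491, w_new=0.547455


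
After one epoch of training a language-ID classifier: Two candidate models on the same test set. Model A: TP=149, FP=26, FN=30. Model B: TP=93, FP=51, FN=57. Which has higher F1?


Model A: P=149/175=0.8514, R=149/179=0.8324, F1=2PR/(P+R)=2TP/(2TP+FP+FN)=298/354=0.8418
Model B: P=93/144=0.6458, R=93/150=0.62, F1=2PR/(P+R)=2TP/(2TP+FP+FN)=186/294=0.6327
0.8418 > 0.6327 → Model A

Model A


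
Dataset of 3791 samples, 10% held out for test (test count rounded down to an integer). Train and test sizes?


Test = ⌊3791·10/100⌋ = 379
Train = 3791 - 379 = 3412

Train: 3412, Test: 379


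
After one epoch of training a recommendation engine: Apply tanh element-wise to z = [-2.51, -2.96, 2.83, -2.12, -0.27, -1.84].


tanh(-2.51) = -0.9869
tanh(-2.96) = -0.9946
tanh(2.83) = 0.9931
tanh(-2.12) = -0.9716
tanh(-0.27) = -0.2636
tanh(-1.84) = -0.9508
result = [-0.9869, -0.9946, 0.9931, -0.9716, -0.2636, -0.9508]

[-0.9869, -0.9946, 0.9931, -0.9716, -0.2636, -0.9508]


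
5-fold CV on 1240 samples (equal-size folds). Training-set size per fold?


Fold size = 1240/5 = 248
Training per fold = 1240 - 248 = 992

992


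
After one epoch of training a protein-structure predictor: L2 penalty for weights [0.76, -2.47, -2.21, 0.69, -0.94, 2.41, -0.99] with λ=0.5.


‖w‖₂² = (0.76)² + (-2.47)² + (-2.21)² + (0.69)² + (-0.94)² + (2.41)² + (-0.99)²
     = 0.5776 + 6.1009 + 4.8841 + 0.4761 + 0.8836 + 5.8081 + 0.9801
     = 19.7105
λ·‖w‖₂² = 0.5·19.7105 = 9.85525

9.85525


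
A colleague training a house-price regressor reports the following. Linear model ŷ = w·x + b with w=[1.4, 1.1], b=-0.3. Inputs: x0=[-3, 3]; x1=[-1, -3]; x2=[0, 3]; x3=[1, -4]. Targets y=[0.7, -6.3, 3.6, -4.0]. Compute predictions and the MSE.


ŷ0 = (1.4)·(-3) + (1.1)·(3) - 0.3 = -1.2
ŷ1 = (1.4)·(-1) + (1.1)·(-3) - 0.3 = -5.0
ŷ2 = (1.4)·(0) + (1.1)·(3) - 0.3 = 3.0
ŷ3 = (1.4)·(1) + (1.1)·(-4) - 0.3 = -3.3
errors² = [3.61, 1.69, 0.36, 0.49]
MSE = 6.1500/4 = 1.5375

1.5375


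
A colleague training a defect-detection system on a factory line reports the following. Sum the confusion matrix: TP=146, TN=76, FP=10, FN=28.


Total = TP + TN + FP + FN
= 146 + 76 + 10 + 28
= 260
(Predicted positive: 156, predicted negative: 104)

260


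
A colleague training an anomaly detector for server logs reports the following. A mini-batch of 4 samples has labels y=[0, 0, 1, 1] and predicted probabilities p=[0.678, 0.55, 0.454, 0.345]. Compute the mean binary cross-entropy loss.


L[0] = -ln(1-0.678) = -ln(0.322) = 1.1332
L[1] = -ln(1-0.55) = -ln(0.45) = 0.7985
L[2] = -ln(0.454) = 0.7897
L[3] = -ln(0.345) = 1.0642
mean = (1.1332 + 0.7985 + 0.7897 + 1.0642)/4 = 0.9464

0.9464


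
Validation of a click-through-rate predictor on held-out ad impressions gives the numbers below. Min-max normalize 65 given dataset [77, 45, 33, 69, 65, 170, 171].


min=33, max=171
(65-33)/(171-33) = 32/138 = 0.2319

0.2319


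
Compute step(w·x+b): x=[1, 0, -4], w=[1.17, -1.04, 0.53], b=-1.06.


z = (1)·(1.17) + (0)·(-1.04) + (-4)·(0.53) - 1.06
  = -2.01
step(z) = 0 (z<0)

0


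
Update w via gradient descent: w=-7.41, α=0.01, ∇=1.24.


w_new = w - α·∇
= -7.41 - 0.01·1.24
= -7.41 - 0.0124
= -7.4224

-7.4224


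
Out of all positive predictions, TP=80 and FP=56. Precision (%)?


Precision = TP/(TP+FP)
= 80/(80+56)
= 80/136 = 58.82%

58.82%


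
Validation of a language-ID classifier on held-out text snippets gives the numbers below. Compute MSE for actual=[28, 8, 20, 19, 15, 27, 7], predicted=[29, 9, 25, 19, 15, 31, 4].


Squared errors: (28-29)²=1, (8-9)²=1, (20-25)²=25, (19-19)²=0, (15-15)²=0, (27-31)²=16, (7-4)²=9
Sum = 52
MSE = 52/7 = 52/7

52/7


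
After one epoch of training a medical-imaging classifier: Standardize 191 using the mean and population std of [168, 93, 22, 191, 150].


μ = 124.8, σ = 60.7664
z = (191 - 124.8)/60.7664 = 1.0894

1.0894


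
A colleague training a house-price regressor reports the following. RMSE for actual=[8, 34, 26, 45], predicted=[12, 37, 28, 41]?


MSE = 45/4 = 11.25
RMSE = √(45/4) = 3.3541

3.3541


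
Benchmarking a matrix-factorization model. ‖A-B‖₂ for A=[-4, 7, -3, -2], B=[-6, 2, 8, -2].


d = √((-4+ 6)² + (7-2)² + (-3-8)² + (-2+ 2)²)
  = √(4 + 25 + 121 + 0)
  = √150 = 12.2474

12.2474


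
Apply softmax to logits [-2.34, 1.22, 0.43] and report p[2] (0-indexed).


Exponentials: e^-2.34=0.0963, e^1.22=3.3872, e^0.43=1.5373
Sum = 5.0208
Softmax = [0.0192, 0.6746, 0.3062]
p[2] = 1.5373/5.0208 = 0.3062

0.3062


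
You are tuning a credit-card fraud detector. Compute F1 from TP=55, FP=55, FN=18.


Precision = 55/110 = 0.5
Recall = 55/73 = 0.7534
F1 = 2·P·R/(P+R) = 2·TP/(2·TP+FP+FN) = 110/(110+55+18) = 110/183 = 0.6011

0.6011


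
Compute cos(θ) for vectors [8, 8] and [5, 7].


A·B = 8·5 + 8·7 = 96
‖A‖ = √128 = 11.3137, ‖B‖ = √74 = 8.6023
cos = 96/(√128·√74) = 96/√9472 = 0.9864

0.9864


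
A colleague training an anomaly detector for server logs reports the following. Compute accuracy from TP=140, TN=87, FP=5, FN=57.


Accuracy = (TP+TN)/(TP+TN+FP+FN)
= (140+87)/(289)
= 227/289 = 78.55%

78.55%


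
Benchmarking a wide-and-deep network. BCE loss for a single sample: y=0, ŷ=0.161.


BCE = -[y·ln(p) + (1-y)·ln(1-p)]
= -0 - 1·ln(1-0.161)
= -ln(0.839) = 0.1755

0.1755


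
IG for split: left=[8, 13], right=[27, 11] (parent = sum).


Parent = [35, 24], H_parent = 0.9748
H_left = 0.9587 (n=21), H_right = 0.868 (n=38)
H_children = (21/59)·0.9587 + (38/59)·0.868 = 0.9003
IG = 0.9748 - 0.9003 = 0.0745

0.0745


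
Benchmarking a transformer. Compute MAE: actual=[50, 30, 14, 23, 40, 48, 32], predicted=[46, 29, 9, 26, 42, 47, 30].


Absolute errors: |50-46|=4, |30-29|=1, |14-9|=5, |23-26|=3, |40-42|=2, |48-47|=1, |32-30|=2
Sum = 18
MAE = 18/7 = 18/7

18/7


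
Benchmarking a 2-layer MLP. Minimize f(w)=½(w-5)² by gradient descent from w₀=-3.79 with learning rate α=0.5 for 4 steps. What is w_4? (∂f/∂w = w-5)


step 1: grad = -3.79-5 = -8.79; w = -3.79 - 0.5·(-8.79) = 0.605
step 2: grad = 0.605-5 = -4.395; w = 0.605 - 0.5·(-4.395) = 2.8025
step 3: grad = 2.8025-5 = -2.1975; w = 2.8025 - 0.5·(-2.1975) = 3.90125
step 4: grad = 3.90125-5 = -1.09875; w = 3.90125 - 0.5·(-1.09875) = 4.450625

4.450625


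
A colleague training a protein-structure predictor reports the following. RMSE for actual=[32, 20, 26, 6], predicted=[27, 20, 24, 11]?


MSE = 54/4 = 13.5
RMSE = √(54/4) = 3.6742

3.6742


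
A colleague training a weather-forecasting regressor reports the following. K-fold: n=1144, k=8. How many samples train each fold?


Fold size = 1144/8 = 143
Training per fold = 1144 - 143 = 1001

1001


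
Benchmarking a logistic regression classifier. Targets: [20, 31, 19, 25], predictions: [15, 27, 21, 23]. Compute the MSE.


Squared errors: (20-15)²=25, (31-27)²=16, (19-21)²=4, (25-23)²=4
Sum = 49
MSE = 49/4 = 49/4

49/4


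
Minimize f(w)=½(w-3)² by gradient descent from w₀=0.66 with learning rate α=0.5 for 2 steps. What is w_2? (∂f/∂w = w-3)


step 1: grad = 0.66-3 = -2.34; w = 0.66 - 0.5·(-2.34) = 1.83
step 2: grad = 1.83-3 = -1.17; w = 1.83 - 0.5·(-1.17) = 2.415

2.415


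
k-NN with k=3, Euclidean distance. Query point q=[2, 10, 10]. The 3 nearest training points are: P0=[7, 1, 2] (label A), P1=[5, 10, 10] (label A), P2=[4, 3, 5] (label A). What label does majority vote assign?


d(q,P0) = 13.0384  (label A)
d(q,P1) = 3.0  (label A)
d(q,P2) = 8.8318  (label A)
Votes: A=3, B=0
Majority → A

A


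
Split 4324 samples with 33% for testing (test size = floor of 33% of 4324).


Test = ⌊4324·33/100⌋ = 1426
Train = 4324 - 1426 = 2898

Train: 2898, Test: 1426


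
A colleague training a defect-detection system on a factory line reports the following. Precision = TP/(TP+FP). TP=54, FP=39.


Precision = TP/(TP+FP)
= 54/(54+39)
= 54/93 = 58.06%

58.06%


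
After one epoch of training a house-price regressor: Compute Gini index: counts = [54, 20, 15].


Probabilities: [54/89, 20/89, 15/89] ≈ [0.6067, 0.2247, 0.1685]
Σpᵢ² = (2916 + 400 + 225)/89² = 3541/7921
Gini = 1 - Σpᵢ² = 1 - 3541/7921 = 0.553

0.553


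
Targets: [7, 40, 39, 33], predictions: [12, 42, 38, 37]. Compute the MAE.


Absolute errors: |7-12|=5, |40-42|=2, |39-38|=1, |33-37|=4
Sum = 12
MAE = 12/4 = 3

3


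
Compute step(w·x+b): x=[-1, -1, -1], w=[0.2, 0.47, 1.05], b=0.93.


z = (-1)·(0.2) + (-1)·(0.47) + (-1)·(1.05) + 0.93
  = -0.79
step(z) = 0 (z<0)

0


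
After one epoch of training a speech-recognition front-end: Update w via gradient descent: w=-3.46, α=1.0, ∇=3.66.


w_new = w - α·∇
= -3.46 - 1.0·3.66
= -3.46 - 3.66
= -7.12

-7.12


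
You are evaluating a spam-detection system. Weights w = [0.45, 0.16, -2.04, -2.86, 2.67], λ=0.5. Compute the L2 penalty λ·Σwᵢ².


‖w‖₂² = (0.45)² + (0.16)² + (-2.04)² + (-2.86)² + (2.67)²
     = 0.2025 + 0.0256 + 4.1616 + 8.1796 + 7.1289
     = 19.6982
λ·‖w‖₂² = 0.5·19.6982 = 9.8491

9.8491


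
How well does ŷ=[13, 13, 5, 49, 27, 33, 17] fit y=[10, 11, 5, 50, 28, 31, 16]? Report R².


ȳ = 21.5714
SS_res = Σ(y-ŷ)² = 20
SS_tot = Σ(y-ȳ)² = 1489.71
R² = 1 - SS_res/SS_tot = 1 - 0.0134 = 0.9866

0.9866


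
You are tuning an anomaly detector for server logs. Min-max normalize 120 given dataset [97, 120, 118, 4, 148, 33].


min=4, max=148
(120-4)/(148-4) = 116/144 = 0.8056

0.8056


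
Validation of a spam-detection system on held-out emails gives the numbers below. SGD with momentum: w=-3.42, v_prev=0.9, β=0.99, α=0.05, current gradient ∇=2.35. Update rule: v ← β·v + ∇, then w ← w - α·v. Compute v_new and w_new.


v_new = 0.99·0.9 + 2.35 = 0.891 + 2.35 = 3.241
w_new = -3.42 - 0.05·3.241 = -3.42 - 0.16205 = -3.58205

v_new=3.241, w_new=-3.58205


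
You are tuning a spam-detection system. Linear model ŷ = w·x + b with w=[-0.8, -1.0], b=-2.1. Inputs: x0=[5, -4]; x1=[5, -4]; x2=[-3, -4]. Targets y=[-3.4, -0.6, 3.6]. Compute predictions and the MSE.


ŷ0 = (-0.8)·(5) + (-1.0)·(-4) - 2.1 = -2.1
ŷ1 = (-0.8)·(5) + (-1.0)·(-4) - 2.1 = -2.1
ŷ2 = (-0.8)·(-3) + (-1.0)·(-4) - 2.1 = 4.3
errors² = [1.69, 2.25, 0.49]
MSE = 4.4300/3 = 1.4767

1.4767


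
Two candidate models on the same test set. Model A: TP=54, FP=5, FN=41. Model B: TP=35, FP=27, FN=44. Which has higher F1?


Model A: P=54/59=0.9153, R=54/95=0.5684, F1=2PR/(P+R)=2TP/(2TP+FP+FN)=108/154=0.7013
Model B: P=35/62=0.5645, R=35/79=0.443, F1=2PR/(P+R)=2TP/(2TP+FP+FN)=70/141=0.4965
0.7013 > 0.4965 → Model A

Model A


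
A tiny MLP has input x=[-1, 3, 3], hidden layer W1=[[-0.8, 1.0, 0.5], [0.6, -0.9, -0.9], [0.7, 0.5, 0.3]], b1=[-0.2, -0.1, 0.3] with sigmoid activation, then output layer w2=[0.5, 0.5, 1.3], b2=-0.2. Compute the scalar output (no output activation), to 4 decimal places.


z1[0] = (-0.8)·(-1) + (1.0)·(3) + (0.5)·(3) - 0.2 = 5.1
z1[1] = (0.6)·(-1) + (-0.9)·(3) + (-0.9)·(3) - 0.1 = -6.1
z1[2] = (0.7)·(-1) + (0.5)·(3) + (0.3)·(3) + 0.3 = 2.0
h = sigmoid(z1) = [0.9939, 0.0022, 0.8808]
output = (0.5)·(0.9939) + (0.5)·(0.0022) + (1.3)·(0.8808) - 0.2 = 1.4431

1.4431
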